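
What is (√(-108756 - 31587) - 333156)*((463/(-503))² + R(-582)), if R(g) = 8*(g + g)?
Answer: 784850716835484/253009 - 2355805439*I*√140343/253009 ≈ 3.1021e+9 - 3.4882e+6*I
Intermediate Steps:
R(g) = 16*g (R(g) = 8*(2*g) = 16*g)
(√(-108756 - 31587) - 333156)*((463/(-503))² + R(-582)) = (√(-108756 - 31587) - 333156)*((463/(-503))² + 16*(-582)) = (√(-140343) - 333156)*((463*(-1/503))² - 9312) = (I*√140343 - 333156)*((-463/503)² - 9312) = (-333156 + I*√140343)*(214369/253009 - 9312) = (-333156 + I*√140343)*(-2355805439/253009) = 784850716835484/253009 - 2355805439*I*√140343/253009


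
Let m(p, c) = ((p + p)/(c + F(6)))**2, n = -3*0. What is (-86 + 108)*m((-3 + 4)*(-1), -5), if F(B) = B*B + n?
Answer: 88/961 ≈ 0.091571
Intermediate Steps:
n = 0
F(B) = B**2 (F(B) = B*B + 0 = B**2 + 0 = B**2)
m(p, c) = 4*p**2/(36 + c)**2 (m(p, c) = ((p + p)/(c + 6**2))**2 = ((2*p)/(c + 36))**2 = ((2*p)/(36 + c))**2 = (2*p/(36 + c))**2 = 4*p**2/(36 + c)**2)
(-86 + 108)*m((-3 + 4)*(-1), -5) = (-86 + 108)*(4*((-3 + 4)*(-1))**2/(36 - 5)**2) = 22*(4*(1*(-1))**2/31**2) = 22*(4*(-1)**2*(1/961)) = 22*(4*1*(1/961)) = 22*(4/961) = 88/961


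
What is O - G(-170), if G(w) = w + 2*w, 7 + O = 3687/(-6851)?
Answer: 3442366/6851 ≈ 502.46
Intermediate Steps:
O = -51644/6851 (O = -7 + 3687/(-6851) = -7 + 3687*(-1/6851) = -7 - 3687/6851 = -51644/6851 ≈ -7.5382)
G(w) = 3*w
O - G(-170) = -51644/6851 - 3*(-170) = -51644/6851 - 1*(-510) = -51644/6851 + 510 = 3442366/6851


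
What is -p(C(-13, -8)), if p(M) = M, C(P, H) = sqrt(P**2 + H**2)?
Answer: -sqrt(233) ≈ -15.264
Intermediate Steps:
C(P, H) = sqrt(H**2 + P**2)
-p(C(-13, -8)) = -sqrt((-8)**2 + (-13)**2) = -sqrt(64 + 169) = -sqrt(233)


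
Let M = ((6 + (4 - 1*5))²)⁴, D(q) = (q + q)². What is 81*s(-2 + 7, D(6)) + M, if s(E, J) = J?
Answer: 402289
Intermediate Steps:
D(q) = 4*q² (D(q) = (2*q)² = 4*q²)
M = 390625 (M = ((6 + (4 - 5))²)⁴ = ((6 - 1)²)⁴ = (5²)⁴ = 25⁴ = 390625)
81*s(-2 + 7, D(6)) + M = 81*(4*6²) + 390625 = 81*(4*36) + 390625 = 81*144 + 390625 = 11664 + 390625 = 402289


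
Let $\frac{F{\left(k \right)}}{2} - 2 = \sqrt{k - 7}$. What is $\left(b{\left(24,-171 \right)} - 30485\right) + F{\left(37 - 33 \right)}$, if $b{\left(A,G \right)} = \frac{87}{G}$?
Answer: $- \frac{1737446}{57} + 2 i \sqrt{3} \approx -30482.0 + 3.4641 i$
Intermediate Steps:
$F{\left(k \right)} = 4 + 2 \sqrt{-7 + k}$ ($F{\left(k \right)} = 4 + 2 \sqrt{k - 7} = 4 + 2 \sqrt{-7 + k}$)
$\left(b{\left(24,-171 \right)} - 30485\right) + F{\left(37 - 33 \right)} = \left(\frac{87}{-171} - 30485\right) + \left(4 + 2 \sqrt{-7 + \left(37 - 33\right)}\right) = \left(87 \left(- \frac{1}{171}\right) - 30485\right) + \left(4 + 2 \sqrt{-7 + \left(37 - 33\right)}\right) = \left(- \frac{29}{57} - 30485\right) + \left(4 + 2 \sqrt{-7 + 4}\right) = - \frac{1737674}{57} + \left(4 + 2 \sqrt{-3}\right) = - \frac{1737674}{57} + \left(4 + 2 i \sqrt{3}\right) = - \frac{1737446}{57} + 2 i \sqrt{3}$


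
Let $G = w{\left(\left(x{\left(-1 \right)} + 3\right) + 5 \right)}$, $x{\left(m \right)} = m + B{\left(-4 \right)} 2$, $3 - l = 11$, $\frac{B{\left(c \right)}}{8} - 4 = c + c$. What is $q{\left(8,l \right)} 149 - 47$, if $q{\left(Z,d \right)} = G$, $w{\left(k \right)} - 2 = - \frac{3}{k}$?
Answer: $\frac{4918}{19} \approx 258.84$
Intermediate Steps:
$B{\left(c \right)} = 32 + 16 c$ ($B{\left(c \right)} = 32 + 8 \left(c + c\right) = 32 + 8 \cdot 2 c = 32 + 16 c$)
$l = -8$ ($l = 3 - 11 = -8$)
$x{\left(m \right)} = -64 + m$ ($x{\left(m \right)} = m + \left(32 + 16 \left(-4\right)\right) 2 = m + \left(32 - 64\right) 2 = m - 64 = -64 + m$)
$w{\left(k \right)} = 2 - \frac{3}{k}$
$G = \frac{39}{19}$ ($G = 2 - \frac{3}{\left(\left(-64 - 1\right) + 3\right) + 5} = 2 - \frac{3}{\left(-65 + 3\right) + 5} = 2 - \frac{3}{-62 + 5} = 2 - \frac{3}{-57} = 2 - - \frac{1}{19} = 2 + \frac{1}{19} = \frac{39}{19} \approx 2.0526$)
$q{\left(Z,d \right)} = \frac{39}{19}$
$q{\left(8,l \right)} 149 - 47 = \frac{39}{19} \cdot 149 - 47 = \frac{5811}{19} - 47 = \frac{4918}{19}$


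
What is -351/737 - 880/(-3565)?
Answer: -120551/525481 ≈ -0.22941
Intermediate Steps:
-351/737 - 880/(-3565) = -351*1/737 - 880*(-1/3565) = -351/737 + 176/713 = -120551/525481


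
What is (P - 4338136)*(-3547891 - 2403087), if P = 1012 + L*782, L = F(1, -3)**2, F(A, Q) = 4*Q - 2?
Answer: 24898011207256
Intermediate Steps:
F(A, Q) = -2 + 4*Q
L = 196 (L = (-2 + 4*(-3))**2 = (-2 - 12)**2 = (-14)**2 = 196)
P = 154284 (P = 1012 + 196*782 = 1012 + 153272 = 154284)
(P - 4338136)*(-3547891 - 2403087) = (154284 - 4338136)*(-3547891 - 2403087) = -4183852*(-5950978) = 24898011207256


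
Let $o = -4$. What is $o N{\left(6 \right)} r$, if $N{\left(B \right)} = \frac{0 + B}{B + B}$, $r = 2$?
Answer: $-4$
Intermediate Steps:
$N{\left(B \right)} = \frac{1}{2}$ ($N{\left(B \right)} = \frac{B}{2 B} = B \frac{1}{2 B} = \frac{1}{2}$)
$o N{\left(6 \right)} r = \left(-4\right) \frac{1}{2} \cdot 2 = \left(-2\right) 2 = -4$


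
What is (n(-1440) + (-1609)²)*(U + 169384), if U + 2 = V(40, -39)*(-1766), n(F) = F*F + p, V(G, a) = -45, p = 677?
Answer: 1160436194616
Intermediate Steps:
n(F) = 677 + F² (n(F) = F*F + 677 = F² + 677 = 677 + F²)
U = 79468 (U = -2 - 45*(-1766) = -2 + 79470 = 79468)
(n(-1440) + (-1609)²)*(U + 169384) = ((677 + (-1440)²) + (-1609)²)*(79468 + 169384) = ((677 + 2073600) + 2588881)*248852 = (2074277 + 2588881)*248852 = 4663158*248852 = 1160436194616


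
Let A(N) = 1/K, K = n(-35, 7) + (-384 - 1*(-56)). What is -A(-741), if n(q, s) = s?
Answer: 1/321 ≈ 0.0031153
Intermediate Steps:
K = -321 (K = 7 + (-384 - 1*(-56)) = 7 + (-384 + 56) = 7 - 328 = -321)
A(N) = -1/321 (A(N) = 1/(-321) = -1/321)
-A(-741) = -1*(-1/321) = 1/321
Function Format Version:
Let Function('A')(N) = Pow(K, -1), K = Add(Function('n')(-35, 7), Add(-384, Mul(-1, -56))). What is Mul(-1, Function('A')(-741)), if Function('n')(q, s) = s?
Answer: Rational(1, 321) ≈ 0.0031153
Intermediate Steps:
K = -321 (K = Add(7, Add(-384, Mul(-1, -56))) = Add(7, Add(-384, 56)) = Add(7, -328) = -321)
Function('A')(N) = Rational(-1, 321) (Function('A')(N) = Pow(-321, -1) = Rational(-1, 321))
Mul(-1, Function('A')(-741)) = Mul(-1, Rational(-1, 321)) = Rational(1, 321)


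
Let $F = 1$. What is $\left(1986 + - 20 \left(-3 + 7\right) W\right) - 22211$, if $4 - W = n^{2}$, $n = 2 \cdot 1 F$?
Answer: $-20225$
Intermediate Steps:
$n = 2$ ($n = 2 \cdot 1 \cdot 1 = 2 \cdot 1 = 2$)
$W = 0$ ($W = 4 - 2^{2} = 4 - 4 = 0$)
$\left(1986 + - 20 \left(-3 + 7\right) W\right) - 22211 = \left(1986 + - 20 \left(-3 + 7\right) 0\right) - 22211 = \left(1986 + \left(-20\right) 4 \cdot 0\right) - 22211 = \left(1986 - 0\right) - 22211 = \left(1986 + 0\right) - 22211 = 1986 - 22211 = -20225$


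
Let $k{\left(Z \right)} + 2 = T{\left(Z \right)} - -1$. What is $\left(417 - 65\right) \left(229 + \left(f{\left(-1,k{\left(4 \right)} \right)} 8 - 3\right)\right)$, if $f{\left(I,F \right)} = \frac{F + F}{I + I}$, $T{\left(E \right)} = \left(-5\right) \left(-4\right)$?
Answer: $26048$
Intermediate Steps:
$T{\left(E \right)} = 20$
$k{\left(Z \right)} = 19$ ($k{\left(Z \right)} = -2 + \left(20 - -1\right) = -2 + \left(20 + 1\right) = -2 + 21 = 19$)
$f{\left(I,F \right)} = \frac{F}{I}$ ($f{\left(I,F \right)} = \frac{2 F}{2 I} = 2 F \frac{1}{2 I} = \frac{F}{I}$)
$\left(417 - 65\right) \left(229 + \left(f{\left(-1,k{\left(4 \right)} \right)} 8 - 3\right)\right) = \left(417 - 65\right) \left(229 + \left(\frac{19}{-1} \cdot 8 - 3\right)\right) = 352 \left(229 + \left(19 \left(-1\right) 8 - 3\right)\right) = 352 \left(229 - 155\right) = 352 \cdot 74 = 26048$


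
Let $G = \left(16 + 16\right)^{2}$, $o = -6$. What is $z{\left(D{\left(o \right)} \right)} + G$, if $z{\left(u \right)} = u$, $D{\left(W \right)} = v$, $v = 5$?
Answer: $1029$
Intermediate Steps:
$D{\left(W \right)} = 5$
$G = 1024$ ($G = 32^{2} = 1024$)
$z{\left(D{\left(o \right)} \right)} + G = 5 + 1024 = 1029$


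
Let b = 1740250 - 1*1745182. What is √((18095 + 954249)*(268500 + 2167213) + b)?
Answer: 2*√592087729085 ≈ 1.5389e+6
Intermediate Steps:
b = -4932 (b = 1740250 - 1745182 = -4932)
√((18095 + 954249)*(268500 + 2167213) + b) = √((18095 + 954249)*(268500 + 2167213) - 4932) = √(972344*2435713 - 4932) = √(2368350921272 - 4932) = √2368350916340 = 2*√592087729085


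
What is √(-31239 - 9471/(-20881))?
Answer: 2*I*√69492403518/2983 ≈ 176.74*I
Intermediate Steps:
√(-31239 - 9471/(-20881)) = √(-31239 - 9471*(-1/20881)) = √(-31239 + 1353/2983) = √(-93184584/2983) = 2*I*√69492403518/2983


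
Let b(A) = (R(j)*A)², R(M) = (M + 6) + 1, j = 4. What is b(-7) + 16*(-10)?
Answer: 5769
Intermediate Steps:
R(M) = 7 + M (R(M) = (6 + M) + 1 = 7 + M)
b(A) = 121*A² (b(A) = ((7 + 4)*A)² = (11*A)² = 121*A²)
b(-7) + 16*(-10) = 121*(-7)² + 16*(-10) = 121*49 - 160 = 5929 - 160 = 5769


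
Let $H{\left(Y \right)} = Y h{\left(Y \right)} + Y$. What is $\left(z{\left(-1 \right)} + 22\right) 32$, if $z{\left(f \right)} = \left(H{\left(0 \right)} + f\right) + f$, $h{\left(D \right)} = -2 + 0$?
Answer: $640$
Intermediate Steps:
$h{\left(D \right)} = -2$
$H{\left(Y \right)} = - Y$ ($H{\left(Y \right)} = Y \left(-2\right) + Y = - 2 Y + Y = - Y$)
$z{\left(f \right)} = 2 f$ ($z{\left(f \right)} = \left(\left(-1\right) 0 + f\right) + f = \left(0 + f\right) + f = f + f = 2 f$)
$\left(z{\left(-1 \right)} + 22\right) 32 = \left(2 \left(-1\right) + 22\right) 32 = \left(-2 + 22\right) 32 = 20 \cdot 32 = 640$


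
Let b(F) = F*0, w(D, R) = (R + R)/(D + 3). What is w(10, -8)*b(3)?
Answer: 0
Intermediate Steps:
w(D, R) = 2*R/(3 + D) (w(D, R) = (2*R)/(3 + D) = 2*R/(3 + D))
b(F) = 0
w(10, -8)*b(3) = (2*(-8)/(3 + 10))*0 = (2*(-8)/13)*0 = (2*(-8)*(1/13))*0 = -16/13*0 = 0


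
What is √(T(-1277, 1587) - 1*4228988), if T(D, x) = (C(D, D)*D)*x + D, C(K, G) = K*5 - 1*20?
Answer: √12976136330 ≈ 1.1391e+5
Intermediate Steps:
C(K, G) = -20 + 5*K (C(K, G) = 5*K - 20 = -20 + 5*K)
T(D, x) = D + D*x*(-20 + 5*D) (T(D, x) = ((-20 + 5*D)*D)*x + D = (D*(-20 + 5*D))*x + D = D*x*(-20 + 5*D) + D = D + D*x*(-20 + 5*D))
√(T(-1277, 1587) - 1*4228988) = √(-1277*(1 + 5*1587*(-4 - 1277)) - 1*4228988) = √(-1277*(1 + 5*1587*(-1281)) - 4228988) = √(-1277*(1 - 10164735) - 4228988) = √(-1277*(-10164734) - 4228988) = √(12980365318 - 4228988) = √12976136330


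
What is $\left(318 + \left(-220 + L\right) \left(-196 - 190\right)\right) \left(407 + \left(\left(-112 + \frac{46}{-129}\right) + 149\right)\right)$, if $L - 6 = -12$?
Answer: $\frac{5010715420}{129} \approx 3.8843 \cdot 10^{7}$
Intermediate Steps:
$L = -6$ ($L = 6 - 12 = -6$)
$\left(318 + \left(-220 + L\right) \left(-196 - 190\right)\right) \left(407 + \left(\left(-112 + \frac{46}{-129}\right) + 149\right)\right) = \left(318 + \left(-220 - 6\right) \left(-196 - 190\right)\right) \left(407 + \left(\left(-112 + \frac{46}{-129}\right) + 149\right)\right) = \left(318 - -87236\right) \left(407 + \left(\left(-112 + 46 \left(- \frac{1}{129}\right)\right) + 149\right)\right) = \left(318 + 87236\right) \left(407 + \left(\left(-112 - \frac{46}{129}\right) + 149\right)\right) = 87554 \left(407 + \left(- \frac{14494}{129} + 149\right)\right) = 87554 \left(407 + \frac{4727}{129}\right) = 87554 \cdot \frac{57230}{129} = \frac{5010715420}{129}$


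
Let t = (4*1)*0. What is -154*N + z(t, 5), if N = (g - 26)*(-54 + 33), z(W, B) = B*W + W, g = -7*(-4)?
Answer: 6468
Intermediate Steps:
g = 28
t = 0 (t = 4*0 = 0)
z(W, B) = W + B*W
N = -42 (N = (28 - 26)*(-54 + 33) = 2*(-21) = -42)
-154*N + z(t, 5) = -154*(-42) + 0*(1 + 5) = 6468 + 0*6 = 6468 + 0 = 6468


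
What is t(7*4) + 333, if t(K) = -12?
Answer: 321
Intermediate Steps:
t(7*4) + 333 = -12 + 333 = 321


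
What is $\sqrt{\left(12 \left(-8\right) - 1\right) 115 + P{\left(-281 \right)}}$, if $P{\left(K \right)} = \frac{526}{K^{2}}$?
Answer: $\frac{i \sqrt{880809429}}{281} \approx 105.62 i$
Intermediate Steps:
$P{\left(K \right)} = \frac{526}{K^{2}}$
$\sqrt{\left(12 \left(-8\right) - 1\right) 115 + P{\left(-281 \right)}} = \sqrt{\left(12 \left(-8\right) - 1\right) 115 + \frac{526}{78961}} = \sqrt{\left(-96 - 1\right) 115 + 526 \cdot \frac{1}{78961}} = \sqrt{\left(-97\right) 115 + \frac{526}{78961}} = \sqrt{-11155 + \frac{526}{78961}} = \sqrt{- \frac{880809429}{78961}} = \frac{i \sqrt{880809429}}{281}$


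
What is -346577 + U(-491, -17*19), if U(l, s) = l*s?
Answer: -187984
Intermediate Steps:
-346577 + U(-491, -17*19) = -346577 - (-8347)*19 = -346577 - 491*(-323) = -346577 + 158593 = -187984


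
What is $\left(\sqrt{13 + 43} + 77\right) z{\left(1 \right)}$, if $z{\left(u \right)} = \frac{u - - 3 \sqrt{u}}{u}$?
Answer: $308 + 8 \sqrt{14} \approx 337.93$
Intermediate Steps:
$z{\left(u \right)} = \frac{u + 3 \sqrt{u}}{u}$
$\left(\sqrt{13 + 43} + 77\right) z{\left(1 \right)} = \left(\sqrt{13 + 43} + 77\right) \left(1 + 3 \frac{1}{\sqrt{1}}\right) = \left(\sqrt{56} + 77\right) \left(1 + 3 \cdot 1\right) = \left(2 \sqrt{14} + 77\right) \left(1 + 3\right) = \left(77 + 2 \sqrt{14}\right) 4 = 308 + 8 \sqrt{14}$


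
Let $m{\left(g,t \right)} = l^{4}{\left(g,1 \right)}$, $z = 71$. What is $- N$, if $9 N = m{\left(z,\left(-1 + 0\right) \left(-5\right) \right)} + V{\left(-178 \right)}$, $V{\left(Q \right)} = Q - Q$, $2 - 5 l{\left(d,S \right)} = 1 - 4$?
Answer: $- \frac{1}{9} \approx -0.11111$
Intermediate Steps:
$l{\left(d,S \right)} = 1$ ($l{\left(d,S \right)} = \frac{2}{5} - \frac{1 - 4}{5} = \frac{2}{5} - - \frac{3}{5} = \frac{2}{5} + \frac{3}{5} = 1$)
$V{\left(Q \right)} = 0$
$m{\left(g,t \right)} = 1$ ($m{\left(g,t \right)} = 1^{4} = 1$)
$N = \frac{1}{9}$ ($N = \frac{1 + 0}{9} = \frac{1}{9} \cdot 1 = \frac{1}{9} \approx 0.11111$)
$- N = \left(-1\right) \frac{1}{9} = - \frac{1}{9}$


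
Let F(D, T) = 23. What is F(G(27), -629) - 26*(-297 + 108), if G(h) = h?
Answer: 4937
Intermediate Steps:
F(G(27), -629) - 26*(-297 + 108) = 23 - 26*(-297 + 108) = 23 - 26*(-189) = 23 + 4914 = 4937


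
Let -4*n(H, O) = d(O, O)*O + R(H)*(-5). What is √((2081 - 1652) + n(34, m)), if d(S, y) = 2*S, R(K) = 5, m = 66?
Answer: I*√6971/2 ≈ 41.746*I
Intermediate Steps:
n(H, O) = 25/4 - O²/2 (n(H, O) = -((2*O)*O + 5*(-5))/4 = -(2*O² - 25)/4 = -(-25 + 2*O²)/4 = 25/4 - O²/2)
√((2081 - 1652) + n(34, m)) = √((2081 - 1652) + (25/4 - ½*66²)) = √(429 + (25/4 - ½*4356)) = √(429 + (25/4 - 2178)) = √(429 - 8687/4) = √(-6971/4) = I*√6971/2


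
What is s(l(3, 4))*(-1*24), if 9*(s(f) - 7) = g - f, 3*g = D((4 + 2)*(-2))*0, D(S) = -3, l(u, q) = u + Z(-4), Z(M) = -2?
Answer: -496/3 ≈ -165.33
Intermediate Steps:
l(u, q) = -2 + u (l(u, q) = u - 2 = -2 + u)
g = 0 (g = (-3*0)/3 = (⅓)*0 = 0)
s(f) = 7 - f/9 (s(f) = 7 + (0 - f)/9 = 7 + (-f)/9 = 7 - f/9)
s(l(3, 4))*(-1*24) = (7 - (-2 + 3)/9)*(-1*24) = (7 - ⅑*1)*(-24) = (7 - ⅑)*(-24) = (62/9)*(-24) = -496/3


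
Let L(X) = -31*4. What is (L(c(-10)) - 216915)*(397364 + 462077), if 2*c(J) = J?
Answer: -186532215199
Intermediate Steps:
c(J) = J/2
L(X) = -124
(L(c(-10)) - 216915)*(397364 + 462077) = (-124 - 216915)*(397364 + 462077) = -217039*859441 = -186532215199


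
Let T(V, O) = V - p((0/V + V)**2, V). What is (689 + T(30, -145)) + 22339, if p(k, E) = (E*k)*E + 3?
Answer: -786945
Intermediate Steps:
p(k, E) = 3 + k*E**2 (p(k, E) = k*E**2 + 3 = 3 + k*E**2)
T(V, O) = -3 + V - V**4 (T(V, O) = V - (3 + (0/V + V)**2*V**2) = V - (3 + (0 + V)**2*V**2) = V - (3 + V**2*V**2) = V - (3 + V**4) = V + (-3 - V**4) = -3 + V - V**4)
(689 + T(30, -145)) + 22339 = (689 + (-3 + 30 - 1*30**4)) + 22339 = (689 + (-3 + 30 - 1*810000)) + 22339 = (689 + (-3 + 30 - 810000)) + 22339 = (689 - 809973) + 22339 = -809284 + 22339 = -786945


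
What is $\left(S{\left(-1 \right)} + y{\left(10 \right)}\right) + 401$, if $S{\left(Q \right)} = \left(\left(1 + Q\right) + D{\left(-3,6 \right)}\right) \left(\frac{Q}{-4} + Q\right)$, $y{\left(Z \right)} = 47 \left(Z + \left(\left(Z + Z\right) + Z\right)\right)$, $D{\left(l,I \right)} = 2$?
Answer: $\frac{4559}{2} \approx 2279.5$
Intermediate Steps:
$y{\left(Z \right)} = 188 Z$ ($y{\left(Z \right)} = 47 \left(Z + \left(2 Z + Z\right)\right) = 47 \left(Z + 3 Z\right) = 47 \cdot 4 Z = 188 Z$)
$S{\left(Q \right)} = \frac{3 Q \left(3 + Q\right)}{4}$ ($S{\left(Q \right)} = \left(\left(1 + Q\right) + 2\right) \left(\frac{Q}{-4} + Q\right) = \left(3 + Q\right) \left(Q \left(- \frac{1}{4}\right) + Q\right) = \left(3 + Q\right) \left(- \frac{Q}{4} + Q\right) = \left(3 + Q\right) \frac{3 Q}{4} = \frac{3 Q \left(3 + Q\right)}{4}$)
$\left(S{\left(-1 \right)} + y{\left(10 \right)}\right) + 401 = \left(\frac{3}{4} \left(-1\right) \left(3 - 1\right) + 188 \cdot 10\right) + 401 = \left(\frac{3}{4} \left(-1\right) 2 + 1880\right) + 401 = \left(- \frac{3}{2} + 1880\right) + 401 = \frac{3757}{2} + 401 = \frac{4559}{2}$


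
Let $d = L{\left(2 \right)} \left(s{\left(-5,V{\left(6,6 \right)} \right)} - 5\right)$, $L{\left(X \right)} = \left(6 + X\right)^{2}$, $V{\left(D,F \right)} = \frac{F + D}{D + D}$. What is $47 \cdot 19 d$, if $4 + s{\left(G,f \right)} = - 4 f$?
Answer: $-742976$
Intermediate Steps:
$V{\left(D,F \right)} = \frac{D + F}{2 D}$
$s{\left(G,f \right)} = -4 - 4 f$
$d = -832$ ($d = \left(6 + 2\right)^{2} \left(\left(-4 - 4 \frac{6 + 6}{2 \cdot 6}\right) - 5\right) = 8^{2} \left(\left(-4 - 4 \cdot \frac{1}{2} \cdot \frac{1}{6} \cdot 12\right) - 5\right) = 64 \left(\left(-4 - 4\right) - 5\right) = 64 \left(-8 - 5\right) = 64 \left(-13\right) = -832$)
$47 \cdot 19 d = 47 \cdot 19 \left(-832\right) = 893 \left(-832\right) = -742976$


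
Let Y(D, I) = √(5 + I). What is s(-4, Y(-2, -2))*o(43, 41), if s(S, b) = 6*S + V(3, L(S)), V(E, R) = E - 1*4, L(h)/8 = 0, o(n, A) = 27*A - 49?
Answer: -26450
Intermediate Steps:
o(n, A) = -49 + 27*A
L(h) = 0 (L(h) = 8*0 = 0)
V(E, R) = -4 + E (V(E, R) = E - 4 = -4 + E)
s(S, b) = -1 + 6*S (s(S, b) = 6*S + (-4 + 3) = 6*S - 1 = -1 + 6*S)
s(-4, Y(-2, -2))*o(43, 41) = (-1 + 6*(-4))*(-49 + 27*41) = (-1 - 24)*(-49 + 1107) = -25*1058 = -26450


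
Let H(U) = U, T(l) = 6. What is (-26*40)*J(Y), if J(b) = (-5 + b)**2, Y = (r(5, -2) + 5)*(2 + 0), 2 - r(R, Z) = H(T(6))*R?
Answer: -2705040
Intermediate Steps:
r(R, Z) = 2 - 6*R
Y = -46 (Y = ((2 - 6*5) + 5)*(2 + 0) = ((2 - 30) + 5)*2 = (-28 + 5)*2 = -23*2 = -46)
(-26*40)*J(Y) = (-26*40)*(-5 - 46)**2 = -1040*(-51)**2 = -1040*2601 = -2705040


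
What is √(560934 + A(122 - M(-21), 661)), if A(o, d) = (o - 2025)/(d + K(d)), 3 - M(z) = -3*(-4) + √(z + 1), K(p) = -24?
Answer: √(4645069832 + 26*I*√5)/91 ≈ 748.95 + 4.687e-6*I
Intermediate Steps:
M(z) = -9 - √(1 + z) (M(z) = 3 - (-3*(-4) + √(z + 1)) = 3 - (12 + √(1 + z)) = 3 + (-12 - √(1 + z)) = -9 - √(1 + z))
A(o, d) = (-2025 + o)/(-24 + d) (A(o, d) = (o - 2025)/(d - 24) = (-2025 + o)/(-24 + d))
√(560934 + A(122 - M(-21), 661)) = √(560934 + (-2025 + (122 - (-9 - √(1 - 21))))/(-24 + 661)) = √(560934 + (-2025 + (122 - (-9 - √(-20))))/637) = √(560934 + (-2025 + (122 - (-9 - 2*I*√5)))/637) = √(560934 + (-2025 + (122 + (9 + 2*I*√5)))/637) = √(560934 + (-2025 + (131 + 2*I*√5))/637) = √(560934 + (-1894 + 2*I*√5)/637) = √(560934 + (-1894/637 + 2*I*√5/637)) = √(357313064/637 + 2*I*√5/637)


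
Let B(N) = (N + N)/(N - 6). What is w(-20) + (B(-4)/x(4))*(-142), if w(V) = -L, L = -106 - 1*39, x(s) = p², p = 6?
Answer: 6383/45 ≈ 141.84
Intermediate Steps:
x(s) = 36 (x(s) = 6² = 36)
B(N) = 2*N/(-6 + N) (B(N) = (2*N)/(-6 + N) = 2*N/(-6 + N))
L = -145 (L = -106 - 39 = -145)
w(V) = 145 (w(V) = -1*(-145) = 145)
w(-20) + (B(-4)/x(4))*(-142) = 145 + ((2*(-4)/(-6 - 4))/36)*(-142) = 145 + ((2*(-4)/(-10))*(1/36))*(-142) = 145 + ((2*(-4)*(-⅒))*(1/36))*(-142) = 145 + ((⅘)*(1/36))*(-142) = 145 + (1/45)*(-142) = 145 - 142/45 = 6383/45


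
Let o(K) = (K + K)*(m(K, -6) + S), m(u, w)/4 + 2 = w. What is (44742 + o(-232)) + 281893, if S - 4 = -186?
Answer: 425931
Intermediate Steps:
S = -182 (S = 4 - 186 = -182)
m(u, w) = -8 + 4*w
o(K) = -428*K (o(K) = (K + K)*((-8 + 4*(-6)) - 182) = (2*K)*((-8 - 24) - 182) = (2*K)*(-32 - 182) = (2*K)*(-214) = -428*K)
(44742 + o(-232)) + 281893 = (44742 - 428*(-232)) + 281893 = (44742 + 99296) + 281893 = 144038 + 281893 = 425931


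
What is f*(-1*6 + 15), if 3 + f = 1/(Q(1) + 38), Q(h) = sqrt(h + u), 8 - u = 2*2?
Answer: -38511/1439 - 9*sqrt(5)/1439 ≈ -26.776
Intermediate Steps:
u = 4 (u = 8 - 2*2 = 8 - 1*4 = 8 - 4 = 4)
Q(h) = sqrt(4 + h) (Q(h) = sqrt(h + 4) = sqrt(4 + h))
f = -3 + 1/(38 + sqrt(5)) (f = -3 + 1/(sqrt(4 + 1) + 38) = -3 + 1/(sqrt(5) + 38) = -3 + 1/(38 + sqrt(5)) ≈ -2.9751)
f*(-1*6 + 15) = (-4279/1439 - sqrt(5)/1439)*(-1*6 + 15) = (-4279/1439 - sqrt(5)/1439)*(-6 + 15) = (-4279/1439 - sqrt(5)/1439)*9 = -38511/1439 - 9*sqrt(5)/1439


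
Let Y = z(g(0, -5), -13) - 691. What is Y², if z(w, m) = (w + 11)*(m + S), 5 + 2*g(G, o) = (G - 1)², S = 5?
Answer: 582169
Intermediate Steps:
g(G, o) = -5/2 + (-1 + G)²/2 (g(G, o) = -5/2 + (G - 1)²/2 = -5/2 + (-1 + G)²/2)
z(w, m) = (5 + m)*(11 + w) (z(w, m) = (w + 11)*(m + 5) = (11 + w)*(5 + m) = (5 + m)*(11 + w))
Y = -763 (Y = (55 + 5*(-5/2 + (-1 + 0)²/2) + 11*(-13) - 13*(-5/2 + (-1 + 0)²/2)) - 691 = (55 + 5*(-5/2 + (½)*(-1)²) - 143 - 13*(-5/2 + (½)*(-1)²)) - 691 = (55 + 5*(-5/2 + (½)*1) - 143 - 13*(-5/2 + (½)*1)) - 691 = (55 + 5*(-5/2 + ½) - 143 - 13*(-5/2 + ½)) - 691 = (55 + 5*(-2) - 143 - 13*(-2)) - 691 = (55 - 10 - 143 + 26) - 691 = -72 - 691 = -763)
Y² = (-763)² = 582169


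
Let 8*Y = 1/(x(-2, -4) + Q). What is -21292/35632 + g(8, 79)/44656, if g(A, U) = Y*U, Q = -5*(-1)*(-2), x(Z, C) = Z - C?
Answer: -3803438141/6364730368 ≈ -0.59758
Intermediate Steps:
Q = -10 (Q = 5*(-2) = -10)
Y = -1/64 (Y = 1/(8*((-2 - 1*(-4)) - 10)) = 1/(8*((-2 + 4) - 10)) = 1/(8*(2 - 10)) = (1/8)/(-8) = (1/8)*(-1/8) = -1/64 ≈ -0.015625)
g(A, U) = -U/64
-21292/35632 + g(8, 79)/44656 = -21292/35632 - 1/64*79/44656 = -21292*1/35632 - 79/64*1/44656 = -5323/8908 - 79/2857984 = -3803438141/6364730368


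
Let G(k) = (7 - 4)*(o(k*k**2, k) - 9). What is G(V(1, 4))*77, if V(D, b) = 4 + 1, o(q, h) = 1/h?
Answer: -10164/5 ≈ -2032.8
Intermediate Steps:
V(D, b) = 5
G(k) = -27 + 3/k (G(k) = (7 - 4)*(1/k - 9) = 3*(-9 + 1/k) = -27 + 3/k)
G(V(1, 4))*77 = (-27 + 3/5)*77 = -132/5*77 = -10164/5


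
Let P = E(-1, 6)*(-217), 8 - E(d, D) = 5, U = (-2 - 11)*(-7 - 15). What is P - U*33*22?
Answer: -208287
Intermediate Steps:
U = 286 (U = -13*(-22) = 286)
E(d, D) = 3 (E(d, D) = 8 - 1*5 = 8 - 5 = 3)
P = -651 (P = 3*(-217) = -651)
P - U*33*22 = -651 - 286*33*22 = -651 - 9438*22 = -651 - 1*207636 = -651 - 207636 = -208287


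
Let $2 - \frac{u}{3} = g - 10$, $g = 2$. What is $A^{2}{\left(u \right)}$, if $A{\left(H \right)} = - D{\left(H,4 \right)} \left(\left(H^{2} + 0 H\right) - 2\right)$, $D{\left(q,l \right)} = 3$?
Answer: $7257636$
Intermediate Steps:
$u = 30$ ($u = 6 - 3 \left(2 - 10\right) = 6 - -24 = 6 + 24 = 30$)
$A{\left(H \right)} = 6 - 3 H^{2}$ ($A{\left(H \right)} = \left(-1\right) 3 \left(\left(H^{2} + 0 H\right) - 2\right) = - 3 \left(\left(H^{2} + 0\right) - 2\right) = - 3 \left(H^{2} - 2\right) = - 3 \left(-2 + H^{2}\right) = 6 - 3 H^{2}$)
$A^{2}{\left(u \right)} = \left(6 - 3 \cdot 30^{2}\right)^{2} = \left(6 - 2700\right)^{2} = \left(-2694\right)^{2} = 7257636$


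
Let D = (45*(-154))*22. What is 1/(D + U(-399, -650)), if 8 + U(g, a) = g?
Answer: -1/152867 ≈ -6.5416e-6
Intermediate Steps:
U(g, a) = -8 + g
D = -152460 (D = -6930*22 = -152460)
1/(D + U(-399, -650)) = 1/(-152460 + (-8 - 399)) = 1/(-152460 - 407) = 1/(-152867) = -1/152867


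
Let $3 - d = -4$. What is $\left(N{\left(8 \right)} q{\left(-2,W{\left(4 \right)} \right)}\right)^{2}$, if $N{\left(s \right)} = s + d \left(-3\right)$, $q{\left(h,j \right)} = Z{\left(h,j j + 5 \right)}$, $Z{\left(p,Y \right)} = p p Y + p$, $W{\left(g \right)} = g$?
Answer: $1136356$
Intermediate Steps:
$d = 7$ ($d = 3 - -4 = 3 + 4 = 7$)
$Z{\left(p,Y \right)} = p + Y p^{2}$ ($Z{\left(p,Y \right)} = p^{2} Y + p = Y p^{2} + p = p + Y p^{2}$)
$q{\left(h,j \right)} = h \left(1 + h \left(5 + j^{2}\right)\right)$ ($q{\left(h,j \right)} = h \left(1 + \left(j j + 5\right) h\right) = h \left(1 + \left(j^{2} + 5\right) h\right) = h \left(1 + \left(5 + j^{2}\right) h\right) = h \left(1 + h \left(5 + j^{2}\right)\right)$)
$N{\left(s \right)} = -21 + s$ ($N{\left(s \right)} = s + 7 \left(-3\right) = s - 21 = -21 + s$)
$\left(N{\left(8 \right)} q{\left(-2,W{\left(4 \right)} \right)}\right)^{2} = \left(\left(-21 + 8\right) \left(- 2 \left(1 - 2 \left(5 + 4^{2}\right)\right)\right)\right)^{2} = \left(- 13 \left(- 2 \left(1 - 2 \left(5 + 16\right)\right)\right)\right)^{2} = \left(- 13 \left(- 2 \left(1 - 42\right)\right)\right)^{2} = \left(- 13 \left(\left(-2\right) \left(-41\right)\right)\right)^{2} = \left(\left(-13\right) 82\right)^{2} = \left(-1066\right)^{2} = 1136356$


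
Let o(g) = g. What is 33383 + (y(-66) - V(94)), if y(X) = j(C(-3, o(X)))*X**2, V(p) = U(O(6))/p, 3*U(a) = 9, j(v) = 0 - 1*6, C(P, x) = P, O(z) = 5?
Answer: 681215/94 ≈ 7247.0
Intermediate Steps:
j(v) = -6 (j(v) = 0 - 6 = -6)
U(a) = 3 (U(a) = (1/3)*9 = 3)
V(p) = 3/p
y(X) = -6*X**2
33383 + (y(-66) - V(94)) = 33383 + (-6*(-66)**2 - 3/94) = 33383 + (-6*4356 - 3/94) = 33383 + (-26136 - 1*3/94) = 33383 + (-26136 - 3/94) = 33383 - 2456787/94 = 681215/94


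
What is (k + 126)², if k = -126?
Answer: 0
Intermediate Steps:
(k + 126)² = (-126 + 126)² = 0² = 0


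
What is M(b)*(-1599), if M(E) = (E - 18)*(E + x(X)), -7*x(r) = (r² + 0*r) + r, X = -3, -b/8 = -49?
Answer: -1637395188/7 ≈ -2.3391e+8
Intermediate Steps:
b = 392 (b = -8*(-49) = 392)
x(r) = -r/7 - r²/7 (x(r) = -((r² + 0*r) + r)/7 = -((r² + 0) + r)/7 = -(r² + r)/7 = -(r + r²)/7 = -r/7 - r²/7)
M(E) = (-18 + E)*(-6/7 + E) (M(E) = (E - 18)*(E - ⅐*(-3)*(1 - 3)) = (-18 + E)*(E - ⅐*(-3)*(-2)) = (-18 + E)*(E - 6/7) = (-18 + E)*(-6/7 + E))
M(b)*(-1599) = (108/7 + 392² - 132/7*392)*(-1599) = (108/7 + 153664 - 7392)*(-1599) = (1024012/7)*(-1599) = -1637395188/7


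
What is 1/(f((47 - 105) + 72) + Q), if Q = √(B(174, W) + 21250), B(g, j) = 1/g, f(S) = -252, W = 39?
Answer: -43848/7352195 - √643365174/7352195 ≈ -0.0094139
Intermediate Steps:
Q = √643365174/174 (Q = √(1/174 + 21250) = √(3697501/174) = √643365174/174 ≈ 145.77)
1/(f((47 - 105) + 72) + Q) = 1/(-252 + √643365174/174)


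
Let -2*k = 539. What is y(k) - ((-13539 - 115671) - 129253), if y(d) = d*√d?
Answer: 258463 - 3773*I*√22/4 ≈ 2.5846e+5 - 4424.2*I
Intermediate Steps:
k = -539/2 (k = -½*539 = -539/2 ≈ -269.50)
y(d) = d^(3/2)
y(k) - ((-13539 - 115671) - 129253) = (-539/2)^(3/2) - ((-13539 - 115671) - 129253) = -3773*I*√22/4 - (-129210 - 129253) = -3773*I*√22/4 - 1*(-258463) = -3773*I*√22/4 + 258463 = 258463 - 3773*I*√22/4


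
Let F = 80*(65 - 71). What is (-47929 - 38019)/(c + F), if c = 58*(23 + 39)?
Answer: -21487/779 ≈ -27.583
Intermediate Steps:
c = 3596 (c = 58*62 = 3596)
F = -480 (F = 80*(-6) = -480)
(-47929 - 38019)/(c + F) = (-47929 - 38019)/(3596 - 480) = -85948/3116 = -85948*1/3116 = -21487/779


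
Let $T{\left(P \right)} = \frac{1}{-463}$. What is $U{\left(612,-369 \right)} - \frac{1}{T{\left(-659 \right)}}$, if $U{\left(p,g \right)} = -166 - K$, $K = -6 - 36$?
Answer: $339$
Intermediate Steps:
$K = -42$ ($K = -6 - 36 = -42$)
$T{\left(P \right)} = - \frac{1}{463}$
$U{\left(p,g \right)} = -124$ ($U{\left(p,g \right)} = -166 - -42 = -166 + 42 = -124$)
$U{\left(612,-369 \right)} - \frac{1}{T{\left(-659 \right)}} = -124 - \frac{1}{- \frac{1}{463}} = -124 - -463 = -124 + 463 = 339$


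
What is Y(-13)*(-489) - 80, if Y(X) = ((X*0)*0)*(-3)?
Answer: -80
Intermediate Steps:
Y(X) = 0 (Y(X) = (0*0)*(-3) = 0*(-3) = 0)
Y(-13)*(-489) - 80 = 0*(-489) - 80 = 0 - 80 = -80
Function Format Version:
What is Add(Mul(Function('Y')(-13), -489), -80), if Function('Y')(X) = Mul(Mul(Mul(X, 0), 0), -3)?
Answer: -80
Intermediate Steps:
Function('Y')(X) = 0 (Function('Y')(X) = Mul(Mul(0, 0), -3) = Mul(0, -3) = 0)
Add(Mul(Function('Y')(-13), -489), -80) = Add(Mul(0, -489), -80) = Add(0, -80) = -80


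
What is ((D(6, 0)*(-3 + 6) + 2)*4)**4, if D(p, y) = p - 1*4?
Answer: 1048576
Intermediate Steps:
D(p, y) = -4 + p (D(p, y) = p - 4 = -4 + p)
((D(6, 0)*(-3 + 6) + 2)*4)**4 = (((-4 + 6)*(-3 + 6) + 2)*4)**4 = ((2*3 + 2)*4)**4 = ((6 + 2)*4)**4 = (8*4)**4 = 32**4 = 1048576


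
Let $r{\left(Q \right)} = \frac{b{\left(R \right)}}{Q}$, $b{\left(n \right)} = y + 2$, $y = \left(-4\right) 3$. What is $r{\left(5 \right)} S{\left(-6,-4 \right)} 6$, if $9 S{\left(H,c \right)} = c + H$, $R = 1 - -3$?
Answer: $\frac{40}{3} \approx 13.333$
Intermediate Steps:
$y = -12$
$R = 4$ ($R = 1 + 3 = 4$)
$b{\left(n \right)} = -10$ ($b{\left(n \right)} = -12 + 2 = -10$)
$r{\left(Q \right)} = - \frac{10}{Q}$
$S{\left(H,c \right)} = \frac{H}{9} + \frac{c}{9}$ ($S{\left(H,c \right)} = \frac{c + H}{9} = \frac{H + c}{9} = \frac{H}{9} + \frac{c}{9}$)
$r{\left(5 \right)} S{\left(-6,-4 \right)} 6 = - \frac{10}{5} \left(\frac{1}{9} \left(-6\right) + \frac{1}{9} \left(-4\right)\right) 6 = \left(-10\right) \frac{1}{5} \left(- \frac{2}{3} - \frac{4}{9}\right) 6 = \left(-2\right) \left(- \frac{10}{9}\right) 6 = \frac{20}{9} \cdot 6 = \frac{40}{3}$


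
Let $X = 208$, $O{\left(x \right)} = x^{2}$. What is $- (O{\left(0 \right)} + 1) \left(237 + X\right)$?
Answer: $-445$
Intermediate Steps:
$- (O{\left(0 \right)} + 1) \left(237 + X\right) = - (0^{2} + 1) \left(237 + 208\right) = - (0 + 1) 445 = \left(-1\right) 1 \cdot 445 = \left(-1\right) 445 = -445$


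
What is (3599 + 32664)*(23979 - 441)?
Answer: 853558494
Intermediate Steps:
(3599 + 32664)*(23979 - 441) = 36263*23538 = 853558494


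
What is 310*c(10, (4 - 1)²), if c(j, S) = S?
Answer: 2790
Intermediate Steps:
310*c(10, (4 - 1)²) = 310*(4 - 1)² = 310*3² = 310*9 = 2790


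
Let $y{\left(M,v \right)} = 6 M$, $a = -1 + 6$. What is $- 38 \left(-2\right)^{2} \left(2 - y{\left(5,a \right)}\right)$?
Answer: $4256$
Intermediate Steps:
$a = 5$
$- 38 \left(-2\right)^{2} \left(2 - y{\left(5,a \right)}\right) = - 38 \left(-2\right)^{2} \left(2 - 6 \cdot 5\right) = \left(-38\right) 4 \left(2 - 30\right) = - 152 \left(2 - 30\right) = \left(-152\right) \left(-28\right) = 4256$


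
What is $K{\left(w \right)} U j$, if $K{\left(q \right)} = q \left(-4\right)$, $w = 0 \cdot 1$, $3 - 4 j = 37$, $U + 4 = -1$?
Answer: $0$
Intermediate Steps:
$U = -5$ ($U = -4 - 1 = -5$)
$j = - \frac{17}{2}$ ($j = \frac{3}{4} - \frac{37}{4} = - \frac{17}{2} \approx -8.5$)
$w = 0$
$K{\left(q \right)} = - 4 q$
$K{\left(w \right)} U j = \left(-4\right) 0 \left(-5\right) \left(- \frac{17}{2}\right) = 0 \left(-5\right) \left(- \frac{17}{2}\right) = 0 \left(- \frac{17}{2}\right) = 0$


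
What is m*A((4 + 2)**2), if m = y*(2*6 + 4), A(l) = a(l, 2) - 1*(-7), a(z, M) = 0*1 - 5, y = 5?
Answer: 160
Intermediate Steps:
a(z, M) = -5 (a(z, M) = 0 - 5 = -5)
A(l) = 2 (A(l) = -5 - 1*(-7) = -5 + 7 = 2)
m = 80 (m = 5*(2*6 + 4) = 5*(12 + 4) = 5*16 = 80)
m*A((4 + 2)**2) = 80*2 = 160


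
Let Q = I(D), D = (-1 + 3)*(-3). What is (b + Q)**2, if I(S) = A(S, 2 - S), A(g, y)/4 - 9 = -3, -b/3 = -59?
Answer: 40401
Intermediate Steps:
b = 177 (b = -3*(-59) = 177)
A(g, y) = 24 (A(g, y) = 36 + 4*(-3) = 36 - 12 = 24)
D = -6 (D = 2*(-3) = -6)
I(S) = 24
Q = 24
(b + Q)**2 = (177 + 24)**2 = 201**2 = 40401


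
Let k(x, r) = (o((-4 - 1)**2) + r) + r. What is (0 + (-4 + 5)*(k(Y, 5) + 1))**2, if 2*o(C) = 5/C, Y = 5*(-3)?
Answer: 12321/100 ≈ 123.21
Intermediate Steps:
Y = -15
o(C) = 5/(2*C) (o(C) = (5/C)/2 = 5/(2*C))
k(x, r) = 1/10 + 2*r (k(x, r) = (5/(2*((-4 - 1)**2)) + r) + r = (5/(2*((-5)**2)) + r) + r = ((5/2)/25 + r) + r = ((5/2)*(1/25) + r) + r = (1/10 + r) + r = 1/10 + 2*r)
(0 + (-4 + 5)*(k(Y, 5) + 1))**2 = (0 + (-4 + 5)*((1/10 + 2*5) + 1))**2 = (0 + 1*((1/10 + 10) + 1))**2 = (0 + 1*(101/10 + 1))**2 = (0 + 1*(111/10))**2 = (0 + 111/10)**2 = (111/10)**2 = 12321/100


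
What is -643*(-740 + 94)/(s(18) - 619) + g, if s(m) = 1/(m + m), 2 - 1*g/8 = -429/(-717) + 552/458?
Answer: -816509403184/1219570873 ≈ -669.51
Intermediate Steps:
g = 86008/54731 (g = 16 - 8*(-429/(-717) + 552/458) = 16 - 8*(-429*(-1/717) + 552*(1/458)) = 16 - 8*(143/239 + 276/229) = 16 - 8*98711/54731 = 16 - 789688/54731 = 86008/54731 ≈ 1.5715)
s(m) = 1/(2*m)
-643*(-740 + 94)/(s(18) - 619) + g = -643*(-740 + 94)/((½)/18 - 619) + 86008/54731 = -(-415378)/((½)*(1/18) - 619) + 86008/54731 = -(-415378)/(1/36 - 619) + 86008/54731 = -(-415378)/(-22283/36) + 86008/54731 = -(-415378)*(-36)/22283 + 86008/54731 = -643*23256/22283 + 86008/54731 = -14953608/22283 + 86008/54731 = -816509403184/1219570873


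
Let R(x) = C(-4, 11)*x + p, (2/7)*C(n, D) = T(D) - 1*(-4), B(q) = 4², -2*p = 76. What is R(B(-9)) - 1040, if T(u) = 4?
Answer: -630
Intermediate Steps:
p = -38 (p = -½*76 = -38)
B(q) = 16
C(n, D) = 28 (C(n, D) = 7*(4 - 1*(-4))/2 = 7*(4 + 4)/2 = (7/2)*8 = 28)
R(x) = -38 + 28*x (R(x) = 28*x - 38 = -38 + 28*x)
R(B(-9)) - 1040 = (-38 + 28*16) - 1040 = (-38 + 448) - 1040 = 410 - 1040 = -630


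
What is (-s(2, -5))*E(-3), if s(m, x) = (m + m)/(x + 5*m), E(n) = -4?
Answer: 16/5 ≈ 3.2000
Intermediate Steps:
s(m, x) = 2*m/(x + 5*m) (s(m, x) = (2*m)/(x + 5*m) = 2*m/(x + 5*m))
(-s(2, -5))*E(-3) = -2*2/(-5 + 5*2)*(-4) = -2*2/(-5 + 10)*(-4) = -2*2/5*(-4) = -1*⅘*(-4) = -⅘*(-4) = 16/5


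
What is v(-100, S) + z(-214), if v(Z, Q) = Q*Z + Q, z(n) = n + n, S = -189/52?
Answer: -3545/52 ≈ -68.173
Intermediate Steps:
S = -189/52 (S = -189*1/52 = -189/52 ≈ -3.6346)
z(n) = 2*n
v(Z, Q) = Q + Q*Z
v(-100, S) + z(-214) = -189*(1 - 100)/52 + 2*(-214) = -189/52*(-99) - 428 = 18711/52 - 428 = -3545/52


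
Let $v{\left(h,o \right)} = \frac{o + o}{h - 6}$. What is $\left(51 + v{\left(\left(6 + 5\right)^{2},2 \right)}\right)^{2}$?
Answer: $\frac{34445161}{13225} \approx 2604.5$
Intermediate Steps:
$v{\left(h,o \right)} = \frac{2 o}{-6 + h}$
$\left(51 + v{\left(\left(6 + 5\right)^{2},2 \right)}\right)^{2} = \left(51 + 2 \cdot 2 \frac{1}{-6 + \left(6 + 5\right)^{2}}\right)^{2} = \left(51 + 2 \cdot 2 \frac{1}{-6 + 11^{2}}\right)^{2} = \left(51 + 2 \cdot 2 \frac{1}{-6 + 121}\right)^{2} = \left(51 + 2 \cdot 2 \cdot \frac{1}{115}\right)^{2} = \left(51 + \frac{4}{115}\right)^{2} = \left(\frac{5869}{115}\right)^{2} = \frac{34445161}{13225}$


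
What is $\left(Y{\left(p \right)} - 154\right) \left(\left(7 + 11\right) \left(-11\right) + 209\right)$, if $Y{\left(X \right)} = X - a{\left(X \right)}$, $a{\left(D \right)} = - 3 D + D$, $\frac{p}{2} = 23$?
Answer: $-176$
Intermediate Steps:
$p = 46$ ($p = 2 \cdot 23 = 46$)
$a{\left(D \right)} = - 2 D$
$Y{\left(X \right)} = 3 X$ ($Y{\left(X \right)} = X - - 2 X = X + 2 X = 3 X$)
$\left(Y{\left(p \right)} - 154\right) \left(\left(7 + 11\right) \left(-11\right) + 209\right) = \left(3 \cdot 46 - 154\right) \left(\left(7 + 11\right) \left(-11\right) + 209\right) = \left(138 - 154\right) \left(18 \left(-11\right) + 209\right) = - 16 \left(-198 + 209\right) = \left(-16\right) 11 = -176$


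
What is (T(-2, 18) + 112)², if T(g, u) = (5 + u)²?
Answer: 410881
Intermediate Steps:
(T(-2, 18) + 112)² = ((5 + 18)² + 112)² = (23² + 112)² = (529 + 112)² = 641² = 410881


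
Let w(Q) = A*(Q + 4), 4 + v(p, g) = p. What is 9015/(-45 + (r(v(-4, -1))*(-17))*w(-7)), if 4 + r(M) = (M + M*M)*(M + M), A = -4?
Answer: 601/12237 ≈ 0.049113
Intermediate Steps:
v(p, g) = -4 + p
r(M) = -4 + 2*M*(M + M²) (r(M) = -4 + (M + M*M)*(M + M) = -4 + (M + M²)*(2*M) = -4 + 2*M*(M + M²))
w(Q) = -16 - 4*Q (w(Q) = -4*(Q + 4) = -4*(4 + Q) = -16 - 4*Q)
9015/(-45 + (r(v(-4, -1))*(-17))*w(-7)) = 9015/(-45 + ((-4 + 2*(-4 - 4)² + 2*(-4 - 4)³)*(-17))*(-16 - 4*(-7))) = 9015/(-45 + ((-4 + 2*(-8)² + 2*(-8)³)*(-17))*(-16 + 28)) = 9015/(-45 + ((-4 + 2*64 + 2*(-512))*(-17))*12) = 9015/(-45 + ((-4 + 128 - 1024)*(-17))*12) = 9015/(-45 - 900*(-17)*12) = 9015/(-45 + 15300*12) = 9015/(-45 + 183600) = 9015/183555 = 9015*(1/183555) = 601/12237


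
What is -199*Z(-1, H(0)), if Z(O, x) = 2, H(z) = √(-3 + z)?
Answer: -398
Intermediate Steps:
-199*Z(-1, H(0)) = -199*2 = -398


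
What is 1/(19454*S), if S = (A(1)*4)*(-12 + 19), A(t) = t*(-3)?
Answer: -1/1634136 ≈ -6.1194e-7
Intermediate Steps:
A(t) = -3*t
S = -84 (S = (-3*1*4)*(-12 + 19) = -3*4*7 = -12*7 = -84)
1/(19454*S) = 1/(19454*(-84)) = (1/19454)*(-1/84) = -1/1634136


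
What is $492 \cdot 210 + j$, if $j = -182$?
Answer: $103138$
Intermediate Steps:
$492 \cdot 210 + j = 492 \cdot 210 - 182 = 103320 - 182 = 103138$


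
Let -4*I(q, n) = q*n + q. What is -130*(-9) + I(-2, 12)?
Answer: 2353/2 ≈ 1176.5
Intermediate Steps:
I(q, n) = -q/4 - n*q/4 (I(q, n) = -(q*n + q)/4 = -(n*q + q)/4 = -(q + n*q)/4 = -q/4 - n*q/4)
-130*(-9) + I(-2, 12) = -130*(-9) - ¼*(-2)*(1 + 12) = 1170 - ¼*(-2)*13 = 1170 + 13/2 = 2353/2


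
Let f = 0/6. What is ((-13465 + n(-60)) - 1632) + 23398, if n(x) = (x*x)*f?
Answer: 8301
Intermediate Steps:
f = 0 (f = 0*(1/6) = 0)
n(x) = 0 (n(x) = (x*x)*0 = x**2*0 = 0)
((-13465 + n(-60)) - 1632) + 23398 = ((-13465 + 0) - 1632) + 23398 = (-13465 - 1632) + 23398 = -15097 + 23398 = 8301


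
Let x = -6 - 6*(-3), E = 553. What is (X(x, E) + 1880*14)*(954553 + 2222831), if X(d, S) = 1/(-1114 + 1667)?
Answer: 6606671457432/79 ≈ 8.3629e+10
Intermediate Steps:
x = 12 (x = -6 + 18 = 12)
X(d, S) = 1/553
(X(x, E) + 1880*14)*(954553 + 2222831) = (1/553 + 1880*14)*(954553 + 2222831) = (1/553 + 26320)*3177384 = (14554961/553)*3177384 = 6606671457432/79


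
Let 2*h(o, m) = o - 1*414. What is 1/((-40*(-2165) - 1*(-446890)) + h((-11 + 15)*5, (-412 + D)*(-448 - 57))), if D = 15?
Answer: 1/533293 ≈ 1.8751e-6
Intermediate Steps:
h(o, m) = -207 + o/2 (h(o, m) = (o - 1*414)/2 = (o - 414)/2 = (-414 + o)/2 = -207 + o/2)
1/((-40*(-2165) - 1*(-446890)) + h((-11 + 15)*5, (-412 + D)*(-448 - 57))) = 1/((-40*(-2165) - 1*(-446890)) + (-207 + ((-11 + 15)*5)/2)) = 1/((86600 + 446890) + (-207 + (4*5)/2)) = 1/(533490 + (-207 + (½)*20)) = 1/(533490 + (-207 + 10)) = 1/(533490 - 197) = 1/533293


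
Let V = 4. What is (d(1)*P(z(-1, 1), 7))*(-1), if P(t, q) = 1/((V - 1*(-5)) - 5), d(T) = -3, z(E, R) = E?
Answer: 3/4 ≈ 0.75000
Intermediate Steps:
P(t, q) = 1/4 (P(t, q) = 1/((4 - 1*(-5)) - 5) = 1/((4 + 5) - 5) = 1/(9 - 5) = 1/4)
(d(1)*P(z(-1, 1), 7))*(-1) = -3*1/4*(-1) = -3/4*(-1) = 3/4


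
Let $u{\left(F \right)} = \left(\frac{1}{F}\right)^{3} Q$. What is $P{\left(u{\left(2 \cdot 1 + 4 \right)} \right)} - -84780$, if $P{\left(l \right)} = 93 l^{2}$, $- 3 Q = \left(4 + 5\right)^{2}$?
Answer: $\frac{5426013}{64} \approx 84782.0$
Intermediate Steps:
$Q = -27$ ($Q = - \frac{\left(4 + 5\right)^{2}}{3} = - \frac{9^{2}}{3} = \left(- \frac{1}{3}\right) 81 = -27$)
$u{\left(F \right)} = - \frac{27}{F^{3}}$ ($u{\left(F \right)} = \left(\frac{1}{F}\right)^{3} \left(-27\right) = \frac{1}{F^{3}} \left(-27\right) = - \frac{27}{F^{3}}$)
$P{\left(u{\left(2 \cdot 1 + 4 \right)} \right)} - -84780 = 93 \left(- \frac{27}{\left(2 \cdot 1 + 4\right)^{3}}\right)^{2} - -84780 = 93 \left(- \frac{27}{\left(2 + 4\right)^{3}}\right)^{2} + 84780 = 93 \left(- \frac{27}{216}\right)^{2} + 84780 = 93 \left(\left(-27\right) \frac{1}{216}\right)^{2} + 84780 = 93 \left(- \frac{1}{8}\right)^{2} + 84780 = 93 \cdot \frac{1}{64} + 84780 = \frac{93}{64} + 84780 = \frac{5426013}{64}$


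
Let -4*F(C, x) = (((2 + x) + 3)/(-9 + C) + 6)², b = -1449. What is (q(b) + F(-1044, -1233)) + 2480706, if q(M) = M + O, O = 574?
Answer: 2749644695750/1108809 ≈ 2.4798e+6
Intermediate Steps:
F(C, x) = -(6 + (5 + x)/(-9 + C))²/4 (F(C, x) = -(((2 + x) + 3)/(-9 + C) + 6)²/4 = -((5 + x)/(-9 + C) + 6)²/4 = -(6 + (5 + x)/(-9 + C))²/4)
q(M) = 574 + M (q(M) = M + 574 = 574 + M)
(q(b) + F(-1044, -1233)) + 2480706 = ((574 - 1449) - (-49 - 1233 + 6*(-1044))²/(4*(-9 - 1044)²)) + 2480706 = (-875 - ¼*(-49 - 1233 - 6264)²/(-1053)²) + 2480706 = (-875 - ¼*1/1108809*(-7546)²) + 2480706 = (-875 - ¼*1/1108809*56942116) + 2480706 = (-875 - 14235529/1108809) + 2480706 = -984443404/1108809 + 2480706 = 2749644695750/1108809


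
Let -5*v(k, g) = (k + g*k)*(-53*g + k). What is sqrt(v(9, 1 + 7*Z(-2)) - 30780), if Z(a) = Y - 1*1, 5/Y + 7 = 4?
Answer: 22*I*sqrt(5) ≈ 49.193*I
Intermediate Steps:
Y = -5/3 (Y = 5/(-7 + 4) = 5/(-3) = 5*(-1/3) = -5/3 ≈ -1.6667)
Z(a) = -8/3 (Z(a) = -5/3 - 1*1 = -5/3 - 1 = -8/3)
v(k, g) = -(k - 53*g)*(k + g*k)/5 (v(k, g) = -(k + g*k)*(-53*g + k)/5 = -(k + g*k)*(k - 53*g)/5 = -(k - 53*g)*(k + g*k)/5)
sqrt(v(9, 1 + 7*Z(-2)) - 30780) = sqrt((1/5)*9*(-1*9 + 53*(1 + 7*(-8/3)) + 53*(1 + 7*(-8/3))**2 - 1*(1 + 7*(-8/3))*9) - 30780) = sqrt((1/5)*9*(-9 + 53*(1 - 56/3) + 53*(1 - 56/3)**2 - 1*(1 - 56/3)*9) - 30780) = sqrt((1/5)*9*(-9 + 53*(-53/3) + 53*(-53/3)**2 - 1*(-53/3)*9) - 30780) = sqrt((1/5)*9*(-9 - 2809/3 + 53*(2809/9) + 159) - 30780) = sqrt((1/5)*9*(-9 - 2809/3 + 148877/9 + 159) - 30780) = sqrt((1/5)*9*(141800/9) - 30780) = sqrt(28360 - 30780) = sqrt(-2420) = 22*I*sqrt(5)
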